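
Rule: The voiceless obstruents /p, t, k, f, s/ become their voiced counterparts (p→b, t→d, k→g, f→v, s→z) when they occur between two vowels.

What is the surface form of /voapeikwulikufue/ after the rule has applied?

voabeikwuliguvue

/p/ is a voiceless obstruent between vowels /a/ and /e/, so it voices to [b].
/k/ is a voiceless obstruent between vowels /i/ and /u/, so it voices to [g].
/f/ is a voiceless obstruent between vowels /u/ and /u/, so it voices to [v].
The other instance of /k/ does not occur in the required environment and remains unchanged.
Surface form: [voabeikwuliguvue].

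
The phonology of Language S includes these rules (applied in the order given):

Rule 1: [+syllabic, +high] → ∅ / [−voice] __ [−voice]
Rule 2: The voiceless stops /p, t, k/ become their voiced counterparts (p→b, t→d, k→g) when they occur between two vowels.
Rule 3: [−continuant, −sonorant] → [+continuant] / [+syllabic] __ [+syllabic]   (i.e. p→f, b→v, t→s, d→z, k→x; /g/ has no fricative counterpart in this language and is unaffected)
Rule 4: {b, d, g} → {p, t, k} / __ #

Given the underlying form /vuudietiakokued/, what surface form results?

Rule 1 (high vowel syncope): no segment meets the environment; /vuudietiakokued/ is unchanged.
Rule 2 (intervocalic voicing): /t/ is a voiceless stop between vowels /e/ and /i/, so it voices to [d]. /k/ is a voiceless stop between vowels /a/ and /o/, so it voices to [g]. /k/ is a voiceless stop between vowels /o/ and /u/, so it voices to [g]. /vuudietiakokued/ → vuudiediagogued.
Rule 3 (intervocalic spirantization): /d/ is a stop between vowels /u/ and /i/, so it spirantizes to the fricative [z]. /d/ is a stop between vowels /e/ and /i/, so it spirantizes to the fricative [z]. /vuudiediagogued/ → vuuzieziagogued.
Rule 4 (final devoicing): /d/ is a voiced stop in word-final position, so it devoices to [t]. /vuuzieziagogued/ → vuuzieziagoguet.

vuuzieziagoguet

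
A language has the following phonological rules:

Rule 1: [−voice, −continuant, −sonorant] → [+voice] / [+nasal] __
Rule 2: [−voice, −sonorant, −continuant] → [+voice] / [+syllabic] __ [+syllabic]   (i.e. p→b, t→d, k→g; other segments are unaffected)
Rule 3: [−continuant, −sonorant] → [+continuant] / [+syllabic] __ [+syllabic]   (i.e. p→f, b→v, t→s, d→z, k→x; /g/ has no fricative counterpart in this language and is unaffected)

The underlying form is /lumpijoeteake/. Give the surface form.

Rule 1 (post-nasal voicing): /p/ is a voiceless stop immediately after the nasal /m/, so it voices to [b]. /lumpijoeteake/ → lumbijoeteake.
Rule 2 (intervocalic voicing): /t/ is a voiceless stop between vowels /e/ and /e/, so it voices to [d]. /k/ is a voiceless stop between vowels /a/ and /e/, so it voices to [g]. /lumbijoeteake/ → lumbijoedeage.
Rule 3 (intervocalic spirantization): /d/ is a stop between vowels /e/ and /e/, so it spirantizes to the fricative [z]. /lumbijoedeage/ → lumbijoezeage.

lumbijoezeage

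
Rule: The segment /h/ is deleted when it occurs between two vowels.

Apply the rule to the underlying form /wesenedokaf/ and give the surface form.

No segment of /wesenedokaf/ meets the structural description of the rule, so the form surfaces unchanged.

wesenedokaf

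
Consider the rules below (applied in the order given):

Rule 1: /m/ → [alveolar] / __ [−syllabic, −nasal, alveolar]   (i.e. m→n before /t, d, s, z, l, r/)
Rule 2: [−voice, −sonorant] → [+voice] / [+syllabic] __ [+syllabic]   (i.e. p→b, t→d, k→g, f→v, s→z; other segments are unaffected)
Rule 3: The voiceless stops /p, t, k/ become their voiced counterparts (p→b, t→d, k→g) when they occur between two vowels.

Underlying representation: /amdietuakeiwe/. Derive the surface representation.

Rule 1 (nasal place assimilation): /m/ precedes the alveolar consonant /d/, so it assimilates in place to [n]. /amdietuakeiwe/ → andietuakeiwe.
Rule 2 (intervocalic voicing): /t/ is a voiceless obstruent between vowels /e/ and /u/, so it voices to [d]. /k/ is a voiceless obstruent between vowels /a/ and /e/, so it voices to [g]. /andietuakeiwe/ → andieduageiwe.
Rule 3 (intervocalic voicing): no segment meets the environment; /andieduageiwe/ is unchanged.

andieduageiwe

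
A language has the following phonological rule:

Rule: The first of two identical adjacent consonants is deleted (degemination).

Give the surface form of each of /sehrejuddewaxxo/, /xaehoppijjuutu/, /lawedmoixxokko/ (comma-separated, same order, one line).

sehrejudewaxo, xaehopijuutu, lawedmoixoko

/sehrejuddewaxxo/: /dd/ is a geminate; the first /d/ deletes. /xx/ is a geminate; the first /x/ deletes. → [sehrejudewaxo].
/xaehoppijjuutu/: /pp/ is a geminate; the first /p/ deletes. /jj/ is a geminate; the first /j/ deletes. → [xaehopijuutu].
/lawedmoixxokko/: /xx/ is a geminate; the first /x/ deletes. /kk/ is a geminate; the first /k/ deletes. → [lawedmoixoko].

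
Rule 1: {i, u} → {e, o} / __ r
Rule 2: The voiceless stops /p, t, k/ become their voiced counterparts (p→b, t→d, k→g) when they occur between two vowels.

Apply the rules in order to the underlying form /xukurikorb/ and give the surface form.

Rule 1 (pre-rhotic lowering): /u/ is a high vowel immediately before /r/, so it lowers to [o]. /xukurikorb/ → xukorikorb.
Rule 2 (intervocalic voicing): /k/ is a voiceless stop between vowels /u/ and /o/, so it voices to [g]. /k/ is a voiceless stop between vowels /i/ and /o/, so it voices to [g]. /xukorikorb/ → xugorigorb.

xugorigorb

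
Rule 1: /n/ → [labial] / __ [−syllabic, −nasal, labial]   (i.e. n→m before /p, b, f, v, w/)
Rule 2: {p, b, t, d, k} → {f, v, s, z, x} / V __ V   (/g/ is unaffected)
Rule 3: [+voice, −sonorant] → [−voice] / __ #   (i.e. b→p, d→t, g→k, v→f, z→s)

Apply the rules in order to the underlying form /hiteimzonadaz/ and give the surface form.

Rule 1 (nasal place assimilation): no segment meets the environment; /hiteimzonadaz/ is unchanged.
Rule 2 (intervocalic spirantization): /t/ is a stop between vowels /i/ and /e/, so it spirantizes to the fricative [s]. /d/ is a stop between vowels /a/ and /a/, so it spirantizes to the fricative [z]. /hiteimzonadaz/ → hiseimzonazaz.
Rule 3 (final devoicing): /z/ is a voiced obstruent in word-final position, so it devoices to [s]. /hiseimzonazaz/ → hiseimzonazas.

hiseimzonazas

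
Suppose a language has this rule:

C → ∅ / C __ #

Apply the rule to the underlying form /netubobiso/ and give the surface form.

No segment of /netubobiso/ meets the structural description of the rule, so the form surfaces unchanged.

netubobiso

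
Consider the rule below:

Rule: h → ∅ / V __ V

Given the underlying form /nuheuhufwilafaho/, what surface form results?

nueuufwilafao

/h/ occurs between vowels /u/ and /e/, so it deletes.
/h/ occurs between vowels /u/ and /u/, so it deletes.
/h/ occurs between vowels /a/ and /o/, so it deletes.
Surface form: [nueuufwilafao].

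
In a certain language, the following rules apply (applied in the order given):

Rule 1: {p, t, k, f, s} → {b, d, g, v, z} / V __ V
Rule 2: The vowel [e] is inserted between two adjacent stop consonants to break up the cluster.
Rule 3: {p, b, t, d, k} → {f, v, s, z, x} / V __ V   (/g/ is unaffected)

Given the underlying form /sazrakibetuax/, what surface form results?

Rule 1 (intervocalic voicing): /k/ is a voiceless obstruent between vowels /a/ and /i/, so it voices to [g]. /t/ is a voiceless obstruent between vowels /e/ and /u/, so it voices to [d]. /sazrakibetuax/ → sazragibeduax.
Rule 2 (stop-cluster e-epenthesis): no segment meets the environment; /sazragibeduax/ is unchanged.
Rule 3 (intervocalic spirantization): /b/ is a stop between vowels /i/ and /e/, so it spirantizes to the fricative [v]. /d/ is a stop between vowels /e/ and /u/, so it spirantizes to the fricative [z]. /sazragibeduax/ → sazragivezuax.

sazragivezuax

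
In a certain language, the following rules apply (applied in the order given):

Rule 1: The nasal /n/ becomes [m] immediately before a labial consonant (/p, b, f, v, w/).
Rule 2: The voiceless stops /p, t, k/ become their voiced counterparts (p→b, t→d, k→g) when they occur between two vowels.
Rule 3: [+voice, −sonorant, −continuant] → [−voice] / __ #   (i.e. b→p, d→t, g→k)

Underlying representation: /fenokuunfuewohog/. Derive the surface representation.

Rule 1 (nasal place assimilation): /n/ precedes the labial consonant /f/, so it assimilates in place to [m]. /fenokuunfuewohog/ → fenokuumfuewohog.
Rule 2 (intervocalic voicing): /k/ is a voiceless stop between vowels /o/ and /u/, so it voices to [g]. /fenokuumfuewohog/ → fenoguumfuewohog.
Rule 3 (final devoicing): /g/ is a voiced stop in word-final position, so it devoices to [k]. /fenoguumfuewohog/ → fenoguumfuewohok.

fenoguumfuewohok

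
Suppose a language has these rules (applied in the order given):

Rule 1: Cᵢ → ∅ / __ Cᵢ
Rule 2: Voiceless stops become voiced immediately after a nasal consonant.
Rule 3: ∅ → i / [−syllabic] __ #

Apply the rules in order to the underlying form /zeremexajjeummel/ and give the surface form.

zeremexajeumeli

Rule 1 (degemination): /jj/ is a geminate; the first /j/ deletes. /mm/ is a geminate; the first /m/ deletes. /zeremexajjeummel/ → zeremexajeumel.
Rule 2 (post-nasal voicing): no segment meets the environment; /zeremexajeumel/ is unchanged.
Rule 3 (final i-epenthesis): the form ends in the consonant /l/, so [i] is inserted word-finally. /zeremexajeumel/ → zeremexajeumeli.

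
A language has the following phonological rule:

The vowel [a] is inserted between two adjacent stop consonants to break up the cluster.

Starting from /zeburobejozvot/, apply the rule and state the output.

zeburobejozvot

No segment of /zeburobejozvot/ meets the structural description of the rule, so the form surfaces unchanged.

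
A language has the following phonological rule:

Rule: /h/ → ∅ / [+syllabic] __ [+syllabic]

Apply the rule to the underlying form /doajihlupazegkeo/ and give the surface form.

doajihlupazegkeo

No segment of /doajihlupazegkeo/ meets the structural description of the rule, so the form surfaces unchanged.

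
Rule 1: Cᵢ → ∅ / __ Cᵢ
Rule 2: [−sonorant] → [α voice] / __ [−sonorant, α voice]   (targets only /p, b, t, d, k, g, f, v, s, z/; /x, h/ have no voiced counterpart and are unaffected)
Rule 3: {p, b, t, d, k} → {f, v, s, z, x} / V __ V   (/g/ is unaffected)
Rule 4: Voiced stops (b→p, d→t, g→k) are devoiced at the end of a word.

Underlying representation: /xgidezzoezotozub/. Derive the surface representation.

xgizezoezosozup

Rule 1 (degemination): /zz/ is a geminate; the first /z/ deletes. /xgidezzoezotozub/ → xgidezoezotozub.
Rule 2 (regressive voicing assimilation): no segment meets the environment; /xgidezoezotozub/ is unchanged.
Rule 3 (intervocalic spirantization): /d/ is a stop between vowels /i/ and /e/, so it spirantizes to the fricative [z]. /t/ is a stop between vowels /o/ and /o/, so it spirantizes to the fricative [s]. /xgidezoezotozub/ → xgizezoezosozub.
Rule 4 (final devoicing): /b/ is a voiced stop in word-final position, so it devoices to [p]. /xgizezoezosozub/ → xgizezoezosozup.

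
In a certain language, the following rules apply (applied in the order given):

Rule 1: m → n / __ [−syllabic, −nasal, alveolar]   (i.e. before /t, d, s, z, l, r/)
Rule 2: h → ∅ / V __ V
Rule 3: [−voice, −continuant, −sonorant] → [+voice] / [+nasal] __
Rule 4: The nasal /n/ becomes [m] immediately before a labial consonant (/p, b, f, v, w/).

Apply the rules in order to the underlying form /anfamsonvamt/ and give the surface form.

amfansomvand

Rule 1 (nasal place assimilation): /m/ precedes the alveolar consonant /s/, so it assimilates in place to [n]. /m/ precedes the alveolar consonant /t/, so it assimilates in place to [n]. /anfamsonvamt/ → anfansonvant.
Rule 2 (intervocalic h-deletion): no segment meets the environment; /anfansonvant/ is unchanged.
Rule 3 (post-nasal voicing): /t/ is a voiceless stop immediately after the nasal /n/, so it voices to [d]. /anfansonvant/ → anfansonvand.
Rule 4 (nasal place assimilation): /n/ precedes the labial consonant /f/, so it assimilates in place to [m]. /n/ precedes the labial consonant /v/, so it assimilates in place to [m]. /anfansonvand/ → amfansomvand.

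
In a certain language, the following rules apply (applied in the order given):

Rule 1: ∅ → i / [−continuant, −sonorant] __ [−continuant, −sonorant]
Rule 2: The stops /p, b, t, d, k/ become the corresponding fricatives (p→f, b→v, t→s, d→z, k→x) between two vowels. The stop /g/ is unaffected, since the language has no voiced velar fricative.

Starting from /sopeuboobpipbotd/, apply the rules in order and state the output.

Rule 1 (stop-cluster i-epenthesis): /b/ and /p/ form a stop–stop cluster, so [i] is inserted between them. /p/ and /b/ form a stop–stop cluster, so [i] is inserted between them. /t/ and /d/ form a stop–stop cluster, so [i] is inserted between them. /sopeuboobpipbotd/ → sopeuboobipipibotid.
Rule 2 (intervocalic spirantization): /p/ is a stop between vowels /o/ and /e/, so it spirantizes to the fricative [f]. /b/ is a stop between vowels /u/ and /o/, so it spirantizes to the fricative [v]. /b/ is a stop between vowels /o/ and /i/, so it spirantizes to the fricative [v]. /p/ is a stop between vowels /i/ and /i/, so it spirantizes to the fricative [f]. /p/ is a stop between vowels /i/ and /i/, so it spirantizes to the fricative [f]. /b/ is a stop between vowels /i/ and /o/, so it spirantizes to the fricative [v]. /t/ is a stop between vowels /o/ and /i/, so it spirantizes to the fricative [s]. /sopeuboobipipibotid/ → sofeuvoovififivosid.

sofeuvoovififivosid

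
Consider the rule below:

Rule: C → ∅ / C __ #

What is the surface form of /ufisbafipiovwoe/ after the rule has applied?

No segment of /ufisbafipiovwoe/ meets the structural description of the rule, so the form surfaces unchanged.

ufisbafipiovwoe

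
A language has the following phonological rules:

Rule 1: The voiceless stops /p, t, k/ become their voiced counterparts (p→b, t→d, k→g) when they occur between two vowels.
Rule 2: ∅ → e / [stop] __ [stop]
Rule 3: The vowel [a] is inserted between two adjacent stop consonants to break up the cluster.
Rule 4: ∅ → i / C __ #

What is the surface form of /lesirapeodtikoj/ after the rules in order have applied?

lesirabeodetigoji

Rule 1 (intervocalic voicing): /p/ is a voiceless stop between vowels /a/ and /e/, so it voices to [b]. /k/ is a voiceless stop between vowels /i/ and /o/, so it voices to [g]. /lesirapeodtikoj/ → lesirabeodtigoj.
Rule 2 (stop-cluster e-epenthesis): /d/ and /t/ form a stop–stop cluster, so [e] is inserted between them. /lesirabeodtigoj/ → lesirabeodetigoj.
Rule 3 (stop-cluster a-epenthesis): no segment meets the environment; /lesirabeodetigoj/ is unchanged.
Rule 4 (final i-epenthesis): the form ends in the consonant /j/, so [i] is inserted word-finally. /lesirabeodetigoj/ → lesirabeodetigoji.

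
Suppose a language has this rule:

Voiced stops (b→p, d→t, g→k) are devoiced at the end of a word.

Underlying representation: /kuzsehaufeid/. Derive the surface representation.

kuzsehaufeit

/d/ is a voiced stop in word-final position, so it devoices to [t].
Surface form: [kuzsehaufeit].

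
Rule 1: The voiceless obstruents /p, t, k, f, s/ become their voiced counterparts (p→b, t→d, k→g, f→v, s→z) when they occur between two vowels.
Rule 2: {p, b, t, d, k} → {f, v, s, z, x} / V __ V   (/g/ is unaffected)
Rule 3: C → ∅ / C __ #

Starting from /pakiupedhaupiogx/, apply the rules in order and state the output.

Rule 1 (intervocalic voicing): /k/ is a voiceless obstruent between vowels /a/ and /i/, so it voices to [g]. /p/ is a voiceless obstruent between vowels /u/ and /e/, so it voices to [b]. /p/ is a voiceless obstruent between vowels /u/ and /i/, so it voices to [b]. /pakiupedhaupiogx/ → pagiubedhaubiogx.
Rule 2 (intervocalic spirantization): /b/ is a stop between vowels /u/ and /e/, so it spirantizes to the fricative [v]. /b/ is a stop between vowels /u/ and /i/, so it spirantizes to the fricative [v]. /pagiubedhaubiogx/ → pagiuvedhauviogx.
Rule 3 (final cluster simplification): /x/ is the second consonant of a word-final cluster /gx/, so it deletes. /pagiuvedhauviogx/ → pagiuvedhauviog.

pagiuvedhauviog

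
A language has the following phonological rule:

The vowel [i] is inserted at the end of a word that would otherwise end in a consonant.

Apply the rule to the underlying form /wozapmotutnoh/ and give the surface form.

wozapmotutnohi

the form ends in the consonant /h/, so [i] is inserted word-finally.
Surface form: [wozapmotutnohi].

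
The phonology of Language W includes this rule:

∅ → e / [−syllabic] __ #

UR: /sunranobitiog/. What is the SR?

the form ends in the consonant /g/, so [e] is inserted word-finally.
Surface form: [sunranobitioge].

sunranobitioge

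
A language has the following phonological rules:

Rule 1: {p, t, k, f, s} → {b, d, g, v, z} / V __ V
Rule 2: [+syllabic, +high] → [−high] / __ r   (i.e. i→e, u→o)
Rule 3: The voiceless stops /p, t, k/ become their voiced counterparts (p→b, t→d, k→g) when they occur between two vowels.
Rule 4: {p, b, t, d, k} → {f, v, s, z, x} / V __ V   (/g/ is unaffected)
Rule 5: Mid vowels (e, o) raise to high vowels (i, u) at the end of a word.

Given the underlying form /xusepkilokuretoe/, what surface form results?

Rule 1 (intervocalic voicing): /s/ is a voiceless obstruent between vowels /u/ and /e/, so it voices to [z]. /k/ is a voiceless obstruent between vowels /o/ and /u/, so it voices to [g]. /t/ is a voiceless obstruent between vowels /e/ and /o/, so it voices to [d]. /xusepkilokuretoe/ → xuzepkiloguredoe.
Rule 2 (pre-rhotic lowering): /u/ is a high vowel immediately before /r/, so it lowers to [o]. /xuzepkiloguredoe/ → xuzepkilogoredoe.
Rule 3 (intervocalic voicing): no segment meets the environment; /xuzepkilogoredoe/ is unchanged.
Rule 4 (intervocalic spirantization): /d/ is a stop between vowels /e/ and /o/, so it spirantizes to the fricative [z]. /xuzepkilogoredoe/ → xuzepkilogorezoe.
Rule 5 (final vowel raising): /e/ is a mid vowel in word-final position, so it raises to [i]. /xuzepkilogorezoe/ → xuzepkilogorezoi.

xuzepkilogorezoi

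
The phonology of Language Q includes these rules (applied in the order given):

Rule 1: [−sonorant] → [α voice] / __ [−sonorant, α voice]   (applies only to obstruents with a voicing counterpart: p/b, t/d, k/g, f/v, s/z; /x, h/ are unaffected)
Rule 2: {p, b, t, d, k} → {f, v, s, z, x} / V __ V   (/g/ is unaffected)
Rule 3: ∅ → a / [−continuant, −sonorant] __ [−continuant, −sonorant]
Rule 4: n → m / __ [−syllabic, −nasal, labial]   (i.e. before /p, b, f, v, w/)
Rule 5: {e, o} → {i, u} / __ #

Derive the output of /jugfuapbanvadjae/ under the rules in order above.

Rule 1 (regressive voicing assimilation): /g/ precedes the voiceless obstruent /f/, so it devoices to [k] by assimilation. /p/ precedes the voiced obstruent /b/, so it voices to [b] by assimilation. /jugfuapbanvadjae/ → jukfuabbanvadjae.
Rule 2 (intervocalic spirantization): no segment meets the environment; /jukfuabbanvadjae/ is unchanged.
Rule 3 (stop-cluster a-epenthesis): /b/ and /b/ form a stop–stop cluster, so [a] is inserted between them. /jukfuabbanvadjae/ → jukfuababanvadjae.
Rule 4 (nasal place assimilation): /n/ precedes the labial consonant /v/, so it assimilates in place to [m]. /jukfuababanvadjae/ → jukfuababamvadjae.
Rule 5 (final vowel raising): /e/ is a mid vowel in word-final position, so it raises to [i]. /jukfuababamvadjae/ → jukfuababamvadjai.

jukfuababamvadjai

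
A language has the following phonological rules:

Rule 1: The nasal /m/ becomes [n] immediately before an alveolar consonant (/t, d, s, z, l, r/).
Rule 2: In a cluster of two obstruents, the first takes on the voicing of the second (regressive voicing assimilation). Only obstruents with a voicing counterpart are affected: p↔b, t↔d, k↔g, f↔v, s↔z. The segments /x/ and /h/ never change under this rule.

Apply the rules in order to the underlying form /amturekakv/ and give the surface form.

anturekagv

Rule 1 (nasal place assimilation): /m/ precedes the alveolar consonant /t/, so it assimilates in place to [n]. /amturekakv/ → anturekakv.
Rule 2 (regressive voicing assimilation): /k/ precedes the voiced obstruent /v/, so it voices to [g] by assimilation. /anturekakv/ → anturekagv.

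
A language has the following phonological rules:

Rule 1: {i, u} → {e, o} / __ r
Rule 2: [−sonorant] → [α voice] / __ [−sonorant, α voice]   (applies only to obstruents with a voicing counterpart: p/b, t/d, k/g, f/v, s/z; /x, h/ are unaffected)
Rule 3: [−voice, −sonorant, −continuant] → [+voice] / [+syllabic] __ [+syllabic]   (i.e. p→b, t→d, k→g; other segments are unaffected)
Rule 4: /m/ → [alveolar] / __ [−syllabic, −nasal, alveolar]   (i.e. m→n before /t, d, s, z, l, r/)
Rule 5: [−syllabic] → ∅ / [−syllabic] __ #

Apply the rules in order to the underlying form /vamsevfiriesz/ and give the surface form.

vansefferiez

Rule 1 (pre-rhotic lowering): /i/ is a high vowel immediately before /r/, so it lowers to [e]. /vamsevfiriesz/ → vamsevferiesz.
Rule 2 (regressive voicing assimilation): /v/ precedes the voiceless obstruent /f/, so it devoices to [f] by assimilation. /s/ precedes the voiced obstruent /z/, so it voices to [z] by assimilation. /vamsevferiesz/ → vamsefferiezz.
Rule 3 (intervocalic voicing): no segment meets the environment; /vamsefferiezz/ is unchanged.
Rule 4 (nasal place assimilation): /m/ precedes the alveolar consonant /s/, so it assimilates in place to [n]. /vamsefferiezz/ → vansefferiezz.
Rule 5 (final cluster simplification): /z/ is the second consonant of a word-final cluster /zz/, so it deletes. /vansefferiezz/ → vansefferiez.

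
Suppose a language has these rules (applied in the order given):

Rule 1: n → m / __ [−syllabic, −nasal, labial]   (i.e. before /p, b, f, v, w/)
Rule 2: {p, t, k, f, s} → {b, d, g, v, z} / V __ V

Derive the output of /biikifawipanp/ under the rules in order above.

Rule 1 (nasal place assimilation): /n/ precedes the labial consonant /p/, so it assimilates in place to [m]. /biikifawipanp/ → biikifawipamp.
Rule 2 (intervocalic voicing): /k/ is a voiceless obstruent between vowels /i/ and /i/, so it voices to [g]. /f/ is a voiceless obstruent between vowels /i/ and /a/, so it voices to [v]. /p/ is a voiceless obstruent between vowels /i/ and /a/, so it voices to [b]. /biikifawipamp/ → biigivawibamp.

biigivawibamp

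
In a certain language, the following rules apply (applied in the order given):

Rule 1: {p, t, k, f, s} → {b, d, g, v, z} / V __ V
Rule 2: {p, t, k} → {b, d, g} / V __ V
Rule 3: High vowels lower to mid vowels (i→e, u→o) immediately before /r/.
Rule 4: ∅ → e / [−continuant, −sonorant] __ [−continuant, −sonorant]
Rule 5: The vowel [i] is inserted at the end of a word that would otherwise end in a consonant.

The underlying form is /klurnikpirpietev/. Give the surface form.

klornikeperpiedevi

Rule 1 (intervocalic voicing): /t/ is a voiceless obstruent between vowels /e/ and /e/, so it voices to [d]. /klurnikpirpietev/ → klurnikpirpiedev.
Rule 2 (intervocalic voicing): no segment meets the environment; /klurnikpirpiedev/ is unchanged.
Rule 3 (pre-rhotic lowering): /u/ is a high vowel immediately before /r/, so it lowers to [o]. /i/ is a high vowel immediately before /r/, so it lowers to [e]. /klurnikpirpiedev/ → klornikperpiedev.
Rule 4 (stop-cluster e-epenthesis): /k/ and /p/ form a stop–stop cluster, so [e] is inserted between them. /klornikperpiedev/ → klornikeperpiedev.
Rule 5 (final i-epenthesis): the form ends in the consonant /v/, so [i] is inserted word-finally. /klornikeperpiedev/ → klornikeperpiedevi.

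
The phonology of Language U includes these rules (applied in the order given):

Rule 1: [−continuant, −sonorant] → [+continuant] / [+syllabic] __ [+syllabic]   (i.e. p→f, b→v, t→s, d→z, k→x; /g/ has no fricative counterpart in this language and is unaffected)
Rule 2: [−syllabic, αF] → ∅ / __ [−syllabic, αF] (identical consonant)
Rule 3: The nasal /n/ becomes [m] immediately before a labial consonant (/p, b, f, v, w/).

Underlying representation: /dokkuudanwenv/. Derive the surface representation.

dokuuzamwemv

Rule 1 (intervocalic spirantization): /d/ is a stop between vowels /u/ and /a/, so it spirantizes to the fricative [z]. /dokkuudanwenv/ → dokkuuzanwenv.
Rule 2 (degemination): /kk/ is a geminate; the first /k/ deletes. /dokkuuzanwenv/ → dokuuzanwenv.
Rule 3 (nasal place assimilation): /n/ precedes the labial consonant /w/, so it assimilates in place to [m]. /n/ precedes the labial consonant /v/, so it assimilates in place to [m]. /dokuuzanwenv/ → dokuuzamwemv.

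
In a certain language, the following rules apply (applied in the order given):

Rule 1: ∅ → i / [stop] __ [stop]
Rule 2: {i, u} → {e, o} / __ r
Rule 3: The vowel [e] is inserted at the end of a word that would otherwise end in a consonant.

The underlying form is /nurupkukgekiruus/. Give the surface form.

Rule 1 (stop-cluster i-epenthesis): /p/ and /k/ form a stop–stop cluster, so [i] is inserted between them. /k/ and /g/ form a stop–stop cluster, so [i] is inserted between them. /nurupkukgekiruus/ → nurupikukigekiruus.
Rule 2 (pre-rhotic lowering): /u/ is a high vowel immediately before /r/, so it lowers to [o]. /i/ is a high vowel immediately before /r/, so it lowers to [e]. /nurupikukigekiruus/ → norupikukigekeruus.
Rule 3 (final e-epenthesis): the form ends in the consonant /s/, so [e] is inserted word-finally. /norupikukigekeruus/ → norupikukigekeruuse.

norupikukigekeruuse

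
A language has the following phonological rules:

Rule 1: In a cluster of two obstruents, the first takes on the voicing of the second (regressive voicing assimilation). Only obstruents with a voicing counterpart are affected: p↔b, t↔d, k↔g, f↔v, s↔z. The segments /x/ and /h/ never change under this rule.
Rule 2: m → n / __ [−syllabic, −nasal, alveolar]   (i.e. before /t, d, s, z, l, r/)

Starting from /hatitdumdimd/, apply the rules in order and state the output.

Rule 1 (regressive voicing assimilation): /t/ precedes the voiced obstruent /d/, so it voices to [d] by assimilation. /hatitdumdimd/ → hatiddumdimd.
Rule 2 (nasal place assimilation): /m/ precedes the alveolar consonant /d/, so it assimilates in place to [n]. /m/ precedes the alveolar consonant /d/, so it assimilates in place to [n]. /hatiddumdimd/ → hatiddundind.

hatiddundind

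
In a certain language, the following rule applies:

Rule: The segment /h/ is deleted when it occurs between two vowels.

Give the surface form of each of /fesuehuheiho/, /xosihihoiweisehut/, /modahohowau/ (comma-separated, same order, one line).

fesueueio, xosiioiweiseut, modaoowau

/fesuehuheiho/: /h/ occurs between vowels /e/ and /u/, so it deletes. /h/ occurs between vowels /u/ and /e/, so it deletes. /h/ occurs between vowels /i/ and /o/, so it deletes. → [fesueueio].
/xosihihoiweisehut/: /h/ occurs between vowels /i/ and /i/, so it deletes. /h/ occurs between vowels /i/ and /o/, so it deletes. /h/ occurs between vowels /e/ and /u/, so it deletes. → [xosiioiweiseut].
/modahohowau/: /h/ occurs between vowels /a/ and /o/, so it deletes. /h/ occurs between vowels /o/ and /o/, so it deletes. → [modaoowau].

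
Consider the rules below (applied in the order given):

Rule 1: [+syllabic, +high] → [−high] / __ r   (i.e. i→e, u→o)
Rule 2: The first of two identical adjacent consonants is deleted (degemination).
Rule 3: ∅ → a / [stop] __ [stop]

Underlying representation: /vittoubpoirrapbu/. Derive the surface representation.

Rule 1 (pre-rhotic lowering): /i/ is a high vowel immediately before /r/, so it lowers to [e]. /vittoubpoirrapbu/ → vittoubpoerrapbu.
Rule 2 (degemination): /tt/ is a geminate; the first /t/ deletes. /rr/ is a geminate; the first /r/ deletes. /vittoubpoerrapbu/ → vitoubpoerapbu.
Rule 3 (stop-cluster a-epenthesis): /b/ and /p/ form a stop–stop cluster, so [a] is inserted between them. /p/ and /b/ form a stop–stop cluster, so [a] is inserted between them. /vitoubpoerapbu/ → vitoubapoerapabu.

vitoubapoerapabu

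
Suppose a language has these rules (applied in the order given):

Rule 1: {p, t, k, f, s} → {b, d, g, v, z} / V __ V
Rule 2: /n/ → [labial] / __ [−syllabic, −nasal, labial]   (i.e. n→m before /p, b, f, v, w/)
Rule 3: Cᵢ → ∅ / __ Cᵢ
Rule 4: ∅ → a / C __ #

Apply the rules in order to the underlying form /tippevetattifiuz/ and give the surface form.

tipevedativiuza

Rule 1 (intervocalic voicing): /t/ is a voiceless obstruent between vowels /e/ and /a/, so it voices to [d]. /f/ is a voiceless obstruent between vowels /i/ and /i/, so it voices to [v]. /tippevetattifiuz/ → tippevedattiviuz.
Rule 2 (nasal place assimilation): no segment meets the environment; /tippevedattiviuz/ is unchanged.
Rule 3 (degemination): /pp/ is a geminate; the first /p/ deletes. /tt/ is a geminate; the first /t/ deletes. /tippevedattiviuz/ → tipevedativiuz.
Rule 4 (final a-epenthesis): the form ends in the consonant /z/, so [a] is inserted word-finally. /tipevedativiuz/ → tipevedativiuza.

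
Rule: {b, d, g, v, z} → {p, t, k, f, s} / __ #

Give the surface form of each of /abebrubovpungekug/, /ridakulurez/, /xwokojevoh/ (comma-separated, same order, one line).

abebrubovpungekuk, ridakulures, xwokojevoh

/abebrubovpungekug/: /g/ is a voiced obstruent in word-final position, so it devoices to [k]. → [abebrubovpungekuk].
/ridakulurez/: /z/ is a voiced obstruent in word-final position, so it devoices to [s]. → [ridakulures].
/xwokojevoh/: the rule's environment is not met; surfaces unchanged as [xwokojevoh].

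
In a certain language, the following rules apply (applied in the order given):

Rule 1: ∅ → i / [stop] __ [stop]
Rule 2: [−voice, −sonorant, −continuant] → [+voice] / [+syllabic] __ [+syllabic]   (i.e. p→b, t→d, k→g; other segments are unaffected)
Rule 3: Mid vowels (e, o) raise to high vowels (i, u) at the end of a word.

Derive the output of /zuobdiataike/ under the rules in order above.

Rule 1 (stop-cluster i-epenthesis): /b/ and /d/ form a stop–stop cluster, so [i] is inserted between them. /zuobdiataike/ → zuobidiataike.
Rule 2 (intervocalic voicing): /t/ is a voiceless stop between vowels /a/ and /a/, so it voices to [d]. /k/ is a voiceless stop between vowels /i/ and /e/, so it voices to [g]. /zuobidiataike/ → zuobidiadaige.
Rule 3 (final vowel raising): /e/ is a mid vowel in word-final position, so it raises to [i]. /zuobidiadaige/ → zuobidiadaigi.

zuobidiadaigi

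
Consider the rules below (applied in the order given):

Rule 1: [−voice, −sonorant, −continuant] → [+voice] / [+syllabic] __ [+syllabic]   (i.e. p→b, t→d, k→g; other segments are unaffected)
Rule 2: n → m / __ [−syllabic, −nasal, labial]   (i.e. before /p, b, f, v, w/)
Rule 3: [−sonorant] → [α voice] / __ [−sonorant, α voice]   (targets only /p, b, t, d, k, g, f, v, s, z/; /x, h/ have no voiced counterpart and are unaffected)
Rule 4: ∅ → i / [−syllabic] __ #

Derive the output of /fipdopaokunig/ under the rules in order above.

Rule 1 (intervocalic voicing): /p/ is a voiceless stop between vowels /o/ and /a/, so it voices to [b]. /k/ is a voiceless stop between vowels /o/ and /u/, so it voices to [g]. /fipdopaokunig/ → fipdobaogunig.
Rule 2 (nasal place assimilation): no segment meets the environment; /fipdobaogunig/ is unchanged.
Rule 3 (regressive voicing assimilation): /p/ precedes the voiced obstruent /d/, so it voices to [b] by assimilation. /fipdobaogunig/ → fibdobaogunig.
Rule 4 (final i-epenthesis): the form ends in the consonant /g/, so [i] is inserted word-finally. /fibdobaogunig/ → fibdobaogunigi.

fibdobaogunigi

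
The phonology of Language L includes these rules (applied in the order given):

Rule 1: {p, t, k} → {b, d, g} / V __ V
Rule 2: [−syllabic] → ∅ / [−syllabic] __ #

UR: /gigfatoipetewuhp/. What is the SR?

gigfadoibedewuh

Rule 1 (intervocalic voicing): /t/ is a voiceless stop between vowels /a/ and /o/, so it voices to [d]. /p/ is a voiceless stop between vowels /i/ and /e/, so it voices to [b]. /t/ is a voiceless stop between vowels /e/ and /e/, so it voices to [d]. /gigfatoipetewuhp/ → gigfadoibedewuhp.
Rule 2 (final cluster simplification): /p/ is the second consonant of a word-final cluster /hp/, so it deletes. /gigfadoibedewuhp/ → gigfadoibedewuh.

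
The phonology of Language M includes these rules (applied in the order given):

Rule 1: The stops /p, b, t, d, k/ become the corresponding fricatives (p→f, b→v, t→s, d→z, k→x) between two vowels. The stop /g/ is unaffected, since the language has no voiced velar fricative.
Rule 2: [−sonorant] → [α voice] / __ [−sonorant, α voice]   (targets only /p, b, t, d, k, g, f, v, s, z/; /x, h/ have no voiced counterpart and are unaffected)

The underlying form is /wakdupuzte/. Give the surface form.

wagdufuste

Rule 1 (intervocalic spirantization): /p/ is a stop between vowels /u/ and /u/, so it spirantizes to the fricative [f]. /wakdupuzte/ → wakdufuzte.
Rule 2 (regressive voicing assimilation): /k/ precedes the voiced obstruent /d/, so it voices to [g] by assimilation. /z/ precedes the voiceless obstruent /t/, so it devoices to [s] by assimilation. /wakdufuzte/ → wagdufuste.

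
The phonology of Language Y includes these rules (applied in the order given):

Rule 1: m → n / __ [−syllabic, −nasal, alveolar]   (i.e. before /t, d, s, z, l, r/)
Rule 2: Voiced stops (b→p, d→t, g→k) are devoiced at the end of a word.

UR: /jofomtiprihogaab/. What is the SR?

Rule 1 (nasal place assimilation): /m/ precedes the alveolar consonant /t/, so it assimilates in place to [n]. /jofomtiprihogaab/ → jofontiprihogaab.
Rule 2 (final devoicing): /b/ is a voiced stop in word-final position, so it devoices to [p]. /jofontiprihogaab/ → jofontiprihogaap.

jofontiprihogaap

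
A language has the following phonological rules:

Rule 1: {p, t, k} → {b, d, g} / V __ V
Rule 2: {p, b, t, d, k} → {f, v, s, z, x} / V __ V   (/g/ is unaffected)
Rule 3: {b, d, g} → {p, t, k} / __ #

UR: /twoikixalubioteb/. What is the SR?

Rule 1 (intervocalic voicing): /k/ is a voiceless stop between vowels /i/ and /i/, so it voices to [g]. /t/ is a voiceless stop between vowels /o/ and /e/, so it voices to [d]. /twoikixalubioteb/ → twoigixalubiodeb.
Rule 2 (intervocalic spirantization): /b/ is a stop between vowels /u/ and /i/, so it spirantizes to the fricative [v]. /d/ is a stop between vowels /o/ and /e/, so it spirantizes to the fricative [z]. /twoigixalubiodeb/ → twoigixaluviozeb.
Rule 3 (final devoicing): /b/ is a voiced stop in word-final position, so it devoices to [p]. /twoigixaluviozeb/ → twoigixaluviozep.

twoigixaluviozep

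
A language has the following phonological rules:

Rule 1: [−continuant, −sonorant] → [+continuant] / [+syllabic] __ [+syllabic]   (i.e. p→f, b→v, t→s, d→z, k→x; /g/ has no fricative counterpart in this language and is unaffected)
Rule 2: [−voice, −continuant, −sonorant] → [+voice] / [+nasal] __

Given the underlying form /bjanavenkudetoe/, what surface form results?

Rule 1 (intervocalic spirantization): /d/ is a stop between vowels /u/ and /e/, so it spirantizes to the fricative [z]. /t/ is a stop between vowels /e/ and /o/, so it spirantizes to the fricative [s]. /bjanavenkudetoe/ → bjanavenkuzesoe.
Rule 2 (post-nasal voicing): /k/ is a voiceless stop immediately after the nasal /n/, so it voices to [g]. /bjanavenkuzesoe/ → bjanavenguzesoe.

bjanavenguzesoe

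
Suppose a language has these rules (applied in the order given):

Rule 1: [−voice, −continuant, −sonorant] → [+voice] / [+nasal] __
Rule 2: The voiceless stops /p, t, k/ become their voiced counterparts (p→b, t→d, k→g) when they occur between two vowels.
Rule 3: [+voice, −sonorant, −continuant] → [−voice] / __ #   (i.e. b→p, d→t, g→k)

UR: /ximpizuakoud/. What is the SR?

ximbizuagout

Rule 1 (post-nasal voicing): /p/ is a voiceless stop immediately after the nasal /m/, so it voices to [b]. /ximpizuakoud/ → ximbizuakoud.
Rule 2 (intervocalic voicing): /k/ is a voiceless stop between vowels /a/ and /o/, so it voices to [g]. /ximbizuakoud/ → ximbizuagoud.
Rule 3 (final devoicing): /d/ is a voiced stop in word-final position, so it devoices to [t]. /ximbizuagoud/ → ximbizuagout.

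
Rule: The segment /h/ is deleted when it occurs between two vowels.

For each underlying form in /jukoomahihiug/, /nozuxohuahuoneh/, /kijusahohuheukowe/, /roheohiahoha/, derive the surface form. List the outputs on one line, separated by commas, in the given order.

/jukoomahihiug/: /h/ occurs between vowels /a/ and /i/, so it deletes. /h/ occurs between vowels /i/ and /i/, so it deletes. → [jukoomaiiug].
/nozuxohuahuoneh/: /h/ occurs between vowels /o/ and /u/, so it deletes. /h/ occurs between vowels /a/ and /u/, so it deletes. → [nozuxouauoneh].
/kijusahohuheukowe/: /h/ occurs between vowels /a/ and /o/, so it deletes. /h/ occurs between vowels /o/ and /u/, so it deletes. /h/ occurs between vowels /u/ and /e/, so it deletes. → [kijusaoueukowe].
/roheohiahoha/: /h/ occurs between vowels /o/ and /e/, so it deletes. /h/ occurs between vowels /o/ and /i/, so it deletes. /h/ occurs between vowels /a/ and /o/, so it deletes. /h/ occurs between vowels /o/ and /a/, so it deletes. → [roeoiaoa].

jukoomaiiug, nozuxouauoneh, kijusaoueukowe, roeoiaoa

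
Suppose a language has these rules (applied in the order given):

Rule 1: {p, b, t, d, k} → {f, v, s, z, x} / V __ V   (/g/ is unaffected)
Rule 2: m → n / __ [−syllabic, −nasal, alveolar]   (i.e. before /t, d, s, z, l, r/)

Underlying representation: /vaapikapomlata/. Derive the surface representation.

Rule 1 (intervocalic spirantization): /p/ is a stop between vowels /a/ and /i/, so it spirantizes to the fricative [f]. /k/ is a stop between vowels /i/ and /a/, so it spirantizes to the fricative [x]. /p/ is a stop between vowels /a/ and /o/, so it spirantizes to the fricative [f]. /t/ is a stop between vowels /a/ and /a/, so it spirantizes to the fricative [s]. /vaapikapomlata/ → vaafixafomlasa.
Rule 2 (nasal place assimilation): /m/ precedes the alveolar consonant /l/, so it assimilates in place to [n]. /vaafixafomlasa/ → vaafixafonlasa.

vaafixafonlasa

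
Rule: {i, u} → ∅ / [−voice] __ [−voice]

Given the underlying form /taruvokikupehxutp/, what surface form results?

taruvokkpehxtp

/i/ is a high vowel flanked by voiceless consonants /k/ and /k/, so it deletes.
/u/ is a high vowel flanked by voiceless consonants /k/ and /p/, so it deletes.
/u/ is a high vowel flanked by voiceless consonants /x/ and /t/, so it deletes.
Surface form: [taruvokkpehxtp].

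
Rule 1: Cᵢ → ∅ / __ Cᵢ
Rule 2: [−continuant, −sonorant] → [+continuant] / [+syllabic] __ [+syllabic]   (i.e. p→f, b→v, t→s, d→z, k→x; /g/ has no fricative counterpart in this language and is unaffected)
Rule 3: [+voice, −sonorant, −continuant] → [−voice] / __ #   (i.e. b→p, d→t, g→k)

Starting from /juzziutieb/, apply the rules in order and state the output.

juziusiep

Rule 1 (degemination): /zz/ is a geminate; the first /z/ deletes. /juzziutieb/ → juziutieb.
Rule 2 (intervocalic spirantization): /t/ is a stop between vowels /u/ and /i/, so it spirantizes to the fricative [s]. /juziutieb/ → juziusieb.
Rule 3 (final devoicing): /b/ is a voiced stop in word-final position, so it devoices to [p]. /juziusieb/ → juziusiep.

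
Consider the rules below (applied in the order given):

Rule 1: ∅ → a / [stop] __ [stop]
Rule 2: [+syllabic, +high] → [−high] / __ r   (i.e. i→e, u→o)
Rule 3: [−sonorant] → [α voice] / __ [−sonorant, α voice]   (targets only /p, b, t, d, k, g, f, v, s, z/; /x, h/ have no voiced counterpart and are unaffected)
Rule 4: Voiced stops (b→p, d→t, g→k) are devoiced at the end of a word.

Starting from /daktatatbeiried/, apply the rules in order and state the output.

dakatatatabeeriet

Rule 1 (stop-cluster a-epenthesis): /k/ and /t/ form a stop–stop cluster, so [a] is inserted between them. /t/ and /b/ form a stop–stop cluster, so [a] is inserted between them. /daktatatbeiried/ → dakatatatabeiried.
Rule 2 (pre-rhotic lowering): /i/ is a high vowel immediately before /r/, so it lowers to [e]. /dakatatatabeiried/ → dakatatatabeeried.
Rule 3 (regressive voicing assimilation): no segment meets the environment; /dakatatatabeeried/ is unchanged.
Rule 4 (final devoicing): /d/ is a voiced stop in word-final position, so it devoices to [t]. /dakatatatabeeried/ → dakatatatabeeriet.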